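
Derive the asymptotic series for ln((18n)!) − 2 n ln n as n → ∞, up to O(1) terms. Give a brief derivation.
ln((18n)!) − 2 n ln n = 16 n ln n + 18(ln 18 − 1) n + (1/2) ln(2π·18n) + O(1/n)

Stirling: ln((18n)!) = 18n ln(18n) − 18n + (1/2) ln(2π·18n) + O(1/n).
Expand 18n ln(18n) = 18n (ln n + ln 18) = 18n ln n + 18n ln 18.
Subtract 2n ln n: leading term is (18 − 2) n ln n = 16 n ln n. The next term is 18n ln 18 − 18n = 18(ln 18 − 1) n. Then the (1/2) ln(2π·18n) correction.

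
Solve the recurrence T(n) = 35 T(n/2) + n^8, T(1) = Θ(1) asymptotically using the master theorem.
T(n) = Θ(n^8)

log_2 35 ≈ 5.129. f(n) = n^8 dominates n^(log_2 35) since 8 > 5.129, and the regularity condition a·f(n/b) = 35·(n/2)^8 = (35/256)·n^8 ≤ c·f(n) holds with c = 35/256 ≈ 0.137 < 1. So this is Case 3: T(n) = Θ(f(n)) = Θ(n^8).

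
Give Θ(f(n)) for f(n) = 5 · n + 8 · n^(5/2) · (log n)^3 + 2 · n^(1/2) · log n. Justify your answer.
f(n) ∈ Θ(n^(5/2) · (log n)^3)

Compare the terms by growth order. For large n, n^a · (log n)^b dominates n^a' · (log n)^b' iff a > a', or (a = a' and b > b'). Ranking the 3 terms shows the dominant one is 8 · n^(5/2) · (log n)^3. Hence f(n) ∈ Θ(n^(5/2) · (log n)^3).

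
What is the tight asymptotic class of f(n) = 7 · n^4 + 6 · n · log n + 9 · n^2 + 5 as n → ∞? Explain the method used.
f(n) ∈ Θ(n^4)

Compare the terms by growth order. For large n, n^a · (log n)^b dominates n^a' · (log n)^b' iff a > a', or (a = a' and b > b'). Ranking the 4 terms shows the dominant one is 7 · n^4. Hence f(n) ∈ Θ(n^4).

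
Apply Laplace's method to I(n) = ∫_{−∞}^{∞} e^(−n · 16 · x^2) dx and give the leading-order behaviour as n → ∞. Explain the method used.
I(n) = sqrt(π/(16n))

Here φ(x) = 16 · x^2 has its unique minimum at x* = 0 with φ(x*) = 0 and φ''(x*) = 32. Laplace's method gives
  I(n) ~ e^(−n φ(x*)) · sqrt(2π / (n · φ''(x*))) = sqrt(2π / (32n)) = sqrt(π/(16n)).
This is exact: substituting u = (x − 0)·sqrt(16n) gives I(n) = (1/sqrt(16n)) ∫_{−∞}^{∞} e^(−u^2) du = sqrt(π/(16n)).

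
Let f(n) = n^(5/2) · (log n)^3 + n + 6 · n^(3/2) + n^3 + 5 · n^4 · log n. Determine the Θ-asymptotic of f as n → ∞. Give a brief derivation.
f(n) ∈ Θ(n^4 · log n)

Compare the terms by growth order. For large n, n^a · (log n)^b dominates n^a' · (log n)^b' iff a > a', or (a = a' and b > b'). Ranking the 5 terms shows the dominant one is 5 · n^4 · log n. Hence f(n) ∈ Θ(n^4 · log n).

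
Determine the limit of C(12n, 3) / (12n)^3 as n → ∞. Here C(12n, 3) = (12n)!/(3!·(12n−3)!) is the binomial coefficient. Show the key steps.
lim = 1/3! = 1/6

With N = 12n → ∞: C(N, 3) / N^3 = [N(N−1)…(N−2)] / (3! · N^3) = (1/3!) · 1 · (1 − 1/(12n)) · (1 − 2/(12n)). Each factor → 1 as N → ∞, so the limit is 1/3! = 1/6.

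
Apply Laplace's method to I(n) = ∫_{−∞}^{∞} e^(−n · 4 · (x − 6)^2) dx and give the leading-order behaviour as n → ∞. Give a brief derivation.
I(n) = sqrt(π/(4n))

Here φ(x) = 4 · (x − 6)^2 has its unique minimum at x* = 6 with φ(x*) = 0 and φ''(x*) = 8. Laplace's method gives
  I(n) ~ e^(−n φ(x*)) · sqrt(2π / (n · φ''(x*))) = sqrt(2π / (8n)) = sqrt(π/(4n)).
This is exact: substituting u = (x − 6)·sqrt(4n) gives I(n) = (1/sqrt(4n)) ∫_{−∞}^{∞} e^(−u^2) du = sqrt(π/(4n)).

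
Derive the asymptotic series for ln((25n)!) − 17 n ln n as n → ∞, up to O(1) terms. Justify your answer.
ln((25n)!) − 17 n ln n = 8 n ln n + 25(ln 25 − 1) n + (1/2) ln(2π·25n) + O(1/n)

Stirling: ln((25n)!) = 25n ln(25n) − 25n + (1/2) ln(2π·25n) + O(1/n).
Expand 25n ln(25n) = 25n (ln n + ln 25) = 25n ln n + 25n ln 25.
Subtract 17n ln n: leading term is (25 − 17) n ln n = 8 n ln n. The next term is 25n ln 25 − 25n = 25(ln 25 − 1) n. Then the (1/2) ln(2π·25n) correction.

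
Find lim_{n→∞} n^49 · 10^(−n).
lim = 0

Exponentials with base > 1 dominate every fixed polynomial: for any fixed c, n^c / 10^n → 0 as n → ∞ (e.g. by the ratio test, or by writing 10^n = e^(n ln 10) and noting e^(n ln 10) / n^c → ∞). Hence n^49 · 10^(−n) = n^49 / 10^n → 0.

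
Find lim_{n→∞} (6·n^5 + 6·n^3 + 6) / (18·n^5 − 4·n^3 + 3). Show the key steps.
lim = 6/18 = 1/3

For large n the leading n^5 terms dominate both numerator and denominator. Dividing top and bottom by n^5, every other term tends to 0, leaving 6/18 = 1/3.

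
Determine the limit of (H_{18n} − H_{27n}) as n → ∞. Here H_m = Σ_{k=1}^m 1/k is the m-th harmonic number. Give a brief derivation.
lim = ln(18/27) = ln(2/3)

Euler-Maclaurin gives H_m = ln m + γ + 1/(2m) + O(1/m^2). The γ and O(1/m) terms cancel in the difference:
  H_{18n} − H_{27n} = ln(18n) − ln(27n) + O(1/n) = ln(18/27) + O(1/n).
Hence the limit is ln(18/27) = ln(2/3).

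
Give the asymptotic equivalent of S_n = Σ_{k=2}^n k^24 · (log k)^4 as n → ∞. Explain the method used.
S_n ~ n^25 · (log n)^4 / 25

By integral comparison, S_n = ∫_1^n x^24 · (log x)^4 dx + O(n^24 · (log n)^4). For the integral, the leading term of ∫_1^n x^24 (log x)^4 dx is n^25/25 · (log n)^4 (by repeated integration by parts; each step lowers the log-exponent and produces a relatively O(1/log n) correction). Hence S_n ~ n^25 · (log n)^4 / 25.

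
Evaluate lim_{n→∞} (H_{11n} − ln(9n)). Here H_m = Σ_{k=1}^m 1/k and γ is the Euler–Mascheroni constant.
lim = ln(11/9) + γ

By Euler-Maclaurin, H_m = ln m + γ + O(1/m). So
  H_{11n} − ln(9n) = ln(11n) + γ − ln(9n) + O(1/n)
                       = ln(11/9) + γ + O(1/n).
Hence the limit is ln(11/9) + γ.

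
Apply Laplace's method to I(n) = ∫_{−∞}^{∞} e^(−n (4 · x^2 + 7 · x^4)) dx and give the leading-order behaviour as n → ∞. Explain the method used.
I(n) ~ sqrt(π/(4n))

φ(x) = 4 · x^2 + 7 · x^4 has its unique global minimum at x* = 0 (since φ'(x) = 8x + 28x^3 = 0 only at x = 0 for real x with both coefficients positive, and φ → ∞ as |x| → ∞). At x* = 0, φ(0) = 0 and φ''(0) = 8. Laplace's method then gives
  I(n) ~ sqrt(2π / (n · φ''(0))) · e^(−n φ(0)) = sqrt(2π / (8n)) = sqrt(π/(4n)).
The 7 · x^4 term contributes only at subleading order (an O(1/n) relative correction).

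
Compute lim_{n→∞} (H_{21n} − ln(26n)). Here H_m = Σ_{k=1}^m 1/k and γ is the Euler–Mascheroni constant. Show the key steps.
lim = ln(21/26) + γ

By Euler-Maclaurin, H_m = ln m + γ + O(1/m). So
  H_{21n} − ln(26n) = ln(21n) + γ − ln(26n) + O(1/n)
                       = ln(21/26) + γ + O(1/n).
Hence the limit is ln(21/26) + γ.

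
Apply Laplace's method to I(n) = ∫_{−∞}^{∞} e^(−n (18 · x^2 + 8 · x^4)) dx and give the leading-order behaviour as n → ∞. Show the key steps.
I(n) ~ sqrt(π/(18n))

φ(x) = 18 · x^2 + 8 · x^4 has its unique global minimum at x* = 0 (since φ'(x) = 36x + 32x^3 = 0 only at x = 0 for real x with both coefficients positive, and φ → ∞ as |x| → ∞). At x* = 0, φ(0) = 0 and φ''(0) = 36. Laplace's method then gives
  I(n) ~ sqrt(2π / (n · φ''(0))) · e^(−n φ(0)) = sqrt(2π / (36n)) = sqrt(π/(18n)).
The 8 · x^4 term contributes only at subleading order (an O(1/n) relative correction).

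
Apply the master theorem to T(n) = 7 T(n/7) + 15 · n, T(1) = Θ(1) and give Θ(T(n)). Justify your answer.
T(n) = Θ(n log n)

log_7 7 = 1, and f(n) = 15 · n = Θ(n^(log_7 7)). This is Case 2 of the master theorem: T(n) = Θ(f(n) · log n) = Θ(n log n).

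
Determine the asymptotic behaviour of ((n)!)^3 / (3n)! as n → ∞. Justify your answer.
((n)!)^3/(3n)! ~ ((2π·n)^(2/2) / sqrt(3)) · 3^(−3·n)  →  0

Write N = n. Stirling: N! ~ sqrt(2π N)(N/e)^N and (3N)! ~ sqrt(2π·3N)·(3N/e)^(3N).
  (N!)^3/(3N)! ~ (2π N)^(3/2) (N/e)^(3N) / [sqrt(2π·3N) (3N/e)^(3N)]
     = (2π N)^(3/2) / sqrt(2π·3N) · (N/(3N))^(3N)
     = (2π N)^((3−1)/2) / sqrt(3) · 3^(−3N).
Since 3^3 > 1, the factor 3^(−3N) decays exponentially, so the ratio → 0. Substituting N = n gives the stated form.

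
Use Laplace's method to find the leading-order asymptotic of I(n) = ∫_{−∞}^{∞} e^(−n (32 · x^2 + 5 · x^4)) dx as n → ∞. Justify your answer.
I(n) ~ sqrt(π/(32n))

φ(x) = 32 · x^2 + 5 · x^4 has its unique global minimum at x* = 0 (since φ'(x) = 64x + 20x^3 = 0 only at x = 0 for real x with both coefficients positive, and φ → ∞ as |x| → ∞). At x* = 0, φ(0) = 0 and φ''(0) = 64. Laplace's method then gives
  I(n) ~ sqrt(2π / (n · φ''(0))) · e^(−n φ(0)) = sqrt(2π / (64n)) = sqrt(π/(32n)).
The 5 · x^4 term contributes only at subleading order (an O(1/n) relative correction).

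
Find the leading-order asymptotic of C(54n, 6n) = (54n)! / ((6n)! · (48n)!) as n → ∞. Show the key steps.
C(54n, 6n) ~ (387420489/16777216)^(6n) · sqrt(9/(16π·6n))

Write N = 6n. Apply Stirling to each factorial:
  (9N)! ~ sqrt(2π·9N) · (9N/e)^(9N),
  N! ~ sqrt(2π N) · (N/e)^N,
  (8N)! ~ sqrt(2π·8N) · (8N/e)^(8N).
The exponential factors combine to (9N)^(9N) / (N^N · (8N)^(8N)) = 9^(9N)/8^(8N) = (9^9/8^8)^N = (387420489/16777216)^N.
The square-root prefactors combine to sqrt(2π·9N) / (sqrt(2π N)·sqrt(2π·8N)) = sqrt(9 / (2π·8·N)) = sqrt(9/(16π·6n)).
Substituting N = 6n: C(54n, 6n) ~ (387420489/16777216)^(6n) · sqrt(9/(16π·6n)).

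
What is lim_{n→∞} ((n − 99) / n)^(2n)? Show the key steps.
lim = e^(−198)

Rewrite as (1 − 99/n)^(2n). By the standard limit (1 + x/n)^n → e^x, we have (1 − 99/n)^n → e^(−99), and raising to the 2nd power gives e^(−198).
More precisely, ln[(1 − 99/n)^(2n)] = 2n · ln(1 − 99/n) = 2n · (-99/n + O(1/n^2)) = -198 + O(1/n) → -198.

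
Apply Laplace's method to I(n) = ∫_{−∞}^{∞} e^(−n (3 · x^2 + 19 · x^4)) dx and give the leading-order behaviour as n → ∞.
I(n) ~ sqrt(π/(3n))

φ(x) = 3 · x^2 + 19 · x^4 has its unique global minimum at x* = 0 (since φ'(x) = 6x + 76x^3 = 0 only at x = 0 for real x with both coefficients positive, and φ → ∞ as |x| → ∞). At x* = 0, φ(0) = 0 and φ''(0) = 6. Laplace's method then gives
  I(n) ~ sqrt(2π / (n · φ''(0))) · e^(−n φ(0)) = sqrt(2π / (6n)) = sqrt(π/(3n)).
The 19 · x^4 term contributes only at subleading order (an O(1/n) relative correction).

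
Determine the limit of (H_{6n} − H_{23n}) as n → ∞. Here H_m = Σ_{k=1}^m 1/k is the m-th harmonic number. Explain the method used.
lim = ln(6/23)

Euler-Maclaurin gives H_m = ln m + γ + 1/(2m) + O(1/m^2). The γ and O(1/m) terms cancel in the difference:
  H_{6n} − H_{23n} = ln(6n) − ln(23n) + O(1/n) = ln(6/23) + O(1/n).
Hence the limit is ln(6/23).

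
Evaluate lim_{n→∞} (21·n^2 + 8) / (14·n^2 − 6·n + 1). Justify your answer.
lim = 21/14 = 3/2

For large n the leading n^2 terms dominate both numerator and denominator. Dividing top and bottom by n^2, every other term tends to 0, leaving 21/14 = 3/2.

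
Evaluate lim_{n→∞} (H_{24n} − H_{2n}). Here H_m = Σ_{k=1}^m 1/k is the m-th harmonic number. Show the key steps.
lim = ln(24/2) = ln 12

Euler-Maclaurin gives H_m = ln m + γ + 1/(2m) + O(1/m^2). The γ and O(1/m) terms cancel in the difference:
  H_{24n} − H_{2n} = ln(24n) − ln(2n) + O(1/n) = ln(24/2) + O(1/n).
Hence the limit is ln(24/2) = ln 12.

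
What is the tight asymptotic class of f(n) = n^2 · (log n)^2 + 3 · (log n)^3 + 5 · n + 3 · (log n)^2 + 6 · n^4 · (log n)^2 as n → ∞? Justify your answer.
f(n) ∈ Θ(n^4 · (log n)^2)

Compare the terms by growth order. For large n, n^a · (log n)^b dominates n^a' · (log n)^b' iff a > a', or (a = a' and b > b'). Ranking the 5 terms shows the dominant one is 6 · n^4 · (log n)^2. Hence f(n) ∈ Θ(n^4 · (log n)^2).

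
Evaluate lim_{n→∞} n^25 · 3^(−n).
lim = 0

Exponentials with base > 1 dominate every fixed polynomial: for any fixed c, n^c / 3^n → 0 as n → ∞ (e.g. by the ratio test, or by writing 3^n = e^(n ln 3) and noting e^(n ln 3) / n^c → ∞). Hence n^25 · 3^(−n) = n^25 / 3^n → 0.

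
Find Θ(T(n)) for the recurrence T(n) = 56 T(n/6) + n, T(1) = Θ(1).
T(n) = Θ(n^(log_6 56))

Master theorem: compare f(n) = n to n^(log_6 56) where log_6 56 ≈ 2.247. Since 1 < log_6 56, we have f(n) = O(n^(log_6 56 − ε)) for some ε > 0 — Case 1. Hence T(n) = Θ(n^(log_6 56)).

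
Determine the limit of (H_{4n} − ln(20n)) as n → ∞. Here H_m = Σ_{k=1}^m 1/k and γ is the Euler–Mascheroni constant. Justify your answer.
lim = −ln 5 + γ

By Euler-Maclaurin, H_m = ln m + γ + O(1/m). So
  H_{4n} − ln(20n) = ln(4n) + γ − ln(20n) + O(1/n)
                       = ln(4/20) + γ + O(1/n).
Hence the limit is ln(4/20) + γ (= −ln 5).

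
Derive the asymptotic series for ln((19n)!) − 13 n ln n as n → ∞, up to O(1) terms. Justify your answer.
ln((19n)!) − 13 n ln n = 6 n ln n + 19(ln 19 − 1) n + (1/2) ln(2π·19n) + O(1/n)

Stirling: ln((19n)!) = 19n ln(19n) − 19n + (1/2) ln(2π·19n) + O(1/n).
Expand 19n ln(19n) = 19n (ln n + ln 19) = 19n ln n + 19n ln 19.
Subtract 13n ln n: leading term is (19 − 13) n ln n = 6 n ln n. The next term is 19n ln 19 − 19n = 19(ln 19 − 1) n. Then the (1/2) ln(2π·19n) correction.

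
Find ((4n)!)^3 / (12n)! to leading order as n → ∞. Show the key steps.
((4n)!)^3/(12n)! ~ ((2π·4n)^(2/2) / sqrt(3)) · 3^(−3·4n)  →  0

Write N = 4n. Stirling: N! ~ sqrt(2π N)(N/e)^N and (3N)! ~ sqrt(2π·3N)·(3N/e)^(3N).
  (N!)^3/(3N)! ~ (2π N)^(3/2) (N/e)^(3N) / [sqrt(2π·3N) (3N/e)^(3N)]
     = (2π N)^(3/2) / sqrt(2π·3N) · (N/(3N))^(3N)
     = (2π N)^((3−1)/2) / sqrt(3) · 3^(−3N).
Since 3^3 > 1, the factor 3^(−3N) decays exponentially, so the ratio → 0. Substituting N = 4n gives the stated form.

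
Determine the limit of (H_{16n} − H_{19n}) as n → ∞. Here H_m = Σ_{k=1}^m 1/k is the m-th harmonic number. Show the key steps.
lim = ln(16/19)

Euler-Maclaurin gives H_m = ln m + γ + 1/(2m) + O(1/m^2). The γ and O(1/m) terms cancel in the difference:
  H_{16n} − H_{19n} = ln(16n) − ln(19n) + O(1/n) = ln(16/19) + O(1/n).
Hence the limit is ln(16/19).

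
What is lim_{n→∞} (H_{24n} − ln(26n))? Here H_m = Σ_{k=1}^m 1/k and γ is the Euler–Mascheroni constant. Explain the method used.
lim = ln(12/13) + γ

By Euler-Maclaurin, H_m = ln m + γ + O(1/m). So
  H_{24n} − ln(26n) = ln(24n) + γ − ln(26n) + O(1/n)
                       = ln(24/26) + γ + O(1/n).
Hence the limit is ln(24/26) + γ (= ln(12/13)).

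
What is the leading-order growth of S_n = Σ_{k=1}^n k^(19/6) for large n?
S_n ~ (6/25) · n^(25/6)

Integral comparison: Σ_{k=1}^n k^(19/6) = ∫_0^n x^(19/6) dx + O(n^(19/6)). The integral is n^(1 + 19/6) / (1 + 19/6) = n^((19+6)/6) / ((19+6)/6) = (6/25) · n^(25/6).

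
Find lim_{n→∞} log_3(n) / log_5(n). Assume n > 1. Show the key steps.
lim = ln(5) / ln(3) = log_3(5)

Change of base: log_3(n) = ln n / ln 3 and log_5(n) = ln n / ln 5. The ratio is (ln n / ln 3) · (ln 5 / ln n) = ln 5 / ln 3, a constant independent of n. So the limit is ln 5 / ln 3 = log_3(5).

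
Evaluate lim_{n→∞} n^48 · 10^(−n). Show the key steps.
lim = 0

Exponentials with base > 1 dominate every fixed polynomial: for any fixed c, n^c / 10^n → 0 as n → ∞ (e.g. by the ratio test, or by writing 10^n = e^(n ln 10) and noting e^(n ln 10) / n^c → ∞). Hence n^48 · 10^(−n) = n^48 / 10^n → 0.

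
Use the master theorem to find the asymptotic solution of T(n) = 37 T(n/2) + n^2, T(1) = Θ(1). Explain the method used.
T(n) = Θ(n^(log_2 37))

Master theorem: compare f(n) = n^2 to n^(log_2 37) where log_2 37 ≈ 5.209. Since 2 < log_2 37, we have f(n) = O(n^(log_2 37 − ε)) for some ε > 0 — Case 1. Hence T(n) = Θ(n^(log_2 37)).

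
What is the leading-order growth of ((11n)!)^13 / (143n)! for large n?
((11n)!)^13/(143n)! ~ ((2π·11n)^(12/2) / sqrt(13)) · 13^(−13·11n)  →  0

Write N = 11n. Stirling: N! ~ sqrt(2π N)(N/e)^N and (13N)! ~ sqrt(2π·13N)·(13N/e)^(13N).
  (N!)^13/(13N)! ~ (2π N)^(13/2) (N/e)^(13N) / [sqrt(2π·13N) (13N/e)^(13N)]
     = (2π N)^(13/2) / sqrt(2π·13N) · (N/(13N))^(13N)
     = (2π N)^((13−1)/2) / sqrt(13) · 13^(−13N).
Since 13^13 > 1, the factor 13^(−13N) decays exponentially, so the ratio → 0. Substituting N = 11n gives the stated form.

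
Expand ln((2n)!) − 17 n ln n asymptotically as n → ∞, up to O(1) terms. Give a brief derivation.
ln((2n)!) − 17 n ln n = −15 n ln n + 2(ln 2 − 1) n + (1/2) ln(2π·2n) + O(1/n)

Stirling: ln((2n)!) = 2n ln(2n) − 2n + (1/2) ln(2π·2n) + O(1/n).
Expand 2n ln(2n) = 2n (ln n + ln 2) = 2n ln n + 2n ln 2.
Subtract 17n ln n: leading term is (2 − 17) n ln n = −15 n ln n. The next term is 2n ln 2 − 2n = 2(ln 2 − 1) n. Then the (1/2) ln(2π·2n) correction.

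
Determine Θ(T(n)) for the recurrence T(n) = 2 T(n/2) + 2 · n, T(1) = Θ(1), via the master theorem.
T(n) = Θ(n log n)

log_2 2 = 1, and f(n) = 2 · n = Θ(n^(log_2 2)). This is Case 2 of the master theorem: T(n) = Θ(f(n) · log n) = Θ(n log n).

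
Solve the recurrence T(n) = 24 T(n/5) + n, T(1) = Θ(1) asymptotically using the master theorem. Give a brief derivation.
T(n) = Θ(n^(log_5 24))

Master theorem: compare f(n) = n to n^(log_5 24) where log_5 24 ≈ 1.975. Since 1 < log_5 24, we have f(n) = O(n^(log_5 24 − ε)) for some ε > 0 — Case 1. Hence T(n) = Θ(n^(log_5 24)).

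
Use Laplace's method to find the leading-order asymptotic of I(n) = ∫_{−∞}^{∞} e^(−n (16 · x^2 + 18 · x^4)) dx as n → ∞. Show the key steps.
I(n) ~ sqrt(π/(16n))

φ(x) = 16 · x^2 + 18 · x^4 has its unique global minimum at x* = 0 (since φ'(x) = 32x + 72x^3 = 0 only at x = 0 for real x with both coefficients positive, and φ → ∞ as |x| → ∞). At x* = 0, φ(0) = 0 and φ''(0) = 32. Laplace's method then gives
  I(n) ~ sqrt(2π / (n · φ''(0))) · e^(−n φ(0)) = sqrt(2π / (32n)) = sqrt(π/(16n)).
The 18 · x^4 term contributes only at subleading order (an O(1/n) relative correction).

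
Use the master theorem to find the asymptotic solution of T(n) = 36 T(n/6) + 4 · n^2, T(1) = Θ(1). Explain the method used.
T(n) = Θ(n^2 log n)

log_6 36 = 2, and f(n) = 4 · n^2 = Θ(n^(log_6 36)). This is Case 2 of the master theorem: T(n) = Θ(f(n) · log n) = Θ(n^2 log n).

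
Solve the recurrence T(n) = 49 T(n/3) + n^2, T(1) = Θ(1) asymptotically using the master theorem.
T(n) = Θ(n^(log_3 49))

Master theorem: compare f(n) = n^2 to n^(log_3 49) where log_3 49 ≈ 3.542. Since 2 < log_3 49, we have f(n) = O(n^(log_3 49 − ε)) for some ε > 0 — Case 1. Hence T(n) = Θ(n^(log_3 49)).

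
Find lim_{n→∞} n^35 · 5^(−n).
lim = 0

Exponentials with base > 1 dominate every fixed polynomial: for any fixed c, n^c / 5^n → 0 as n → ∞ (e.g. by the ratio test, or by writing 5^n = e^(n ln 5) and noting e^(n ln 5) / n^c → ∞). Hence n^35 · 5^(−n) = n^35 / 5^n → 0.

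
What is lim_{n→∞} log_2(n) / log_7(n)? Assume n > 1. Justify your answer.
lim = ln(7) / ln(2) = log_2(7)

Change of base: log_2(n) = ln n / ln 2 and log_7(n) = ln n / ln 7. The ratio is (ln n / ln 2) · (ln 7 / ln n) = ln 7 / ln 2, a constant independent of n. So the limit is ln 7 / ln 2 = log_2(7).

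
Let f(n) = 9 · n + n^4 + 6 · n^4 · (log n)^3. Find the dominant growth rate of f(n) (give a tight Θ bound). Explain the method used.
f(n) ∈ Θ(n^4 · (log n)^3)

Compare the terms by growth order. For large n, n^a · (log n)^b dominates n^a' · (log n)^b' iff a > a', or (a = a' and b > b'). Ranking the 3 terms shows the dominant one is 6 · n^4 · (log n)^3. Hence f(n) ∈ Θ(n^4 · (log n)^3).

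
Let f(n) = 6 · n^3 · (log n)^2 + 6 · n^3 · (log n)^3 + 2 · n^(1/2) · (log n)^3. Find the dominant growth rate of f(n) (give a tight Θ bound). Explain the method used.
f(n) ∈ Θ(n^3 · (log n)^3)

Compare the terms by growth order. For large n, n^a · (log n)^b dominates n^a' · (log n)^b' iff a > a', or (a = a' and b > b'). Ranking the 3 terms shows the dominant one is 6 · n^3 · (log n)^3. Hence f(n) ∈ Θ(n^3 · (log n)^3).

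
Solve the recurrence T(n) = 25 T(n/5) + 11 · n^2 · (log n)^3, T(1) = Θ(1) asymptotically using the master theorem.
T(n) = Θ(n^2 · (log n)^4)

Here log_5 25 = 2 and f(n) = 11 · n^2 · (log n)^3 = Θ(n^(log_5 25) · (log n)^3). This is the extended Case 2 of the master theorem (f matches the critical exponent up to log factors), giving T(n) = Θ(n^(log_5 25) · (log n)^(3+1)) = Θ(n^2 · (log n)^4).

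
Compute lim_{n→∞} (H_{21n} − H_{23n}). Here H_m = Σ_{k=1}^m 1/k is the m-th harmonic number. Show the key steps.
lim = ln(21/23)

Euler-Maclaurin gives H_m = ln m + γ + 1/(2m) + O(1/m^2). The γ and O(1/m) terms cancel in the difference:
  H_{21n} − H_{23n} = ln(21n) − ln(23n) + O(1/n) = ln(21/23) + O(1/n).
Hence the limit is ln(21/23).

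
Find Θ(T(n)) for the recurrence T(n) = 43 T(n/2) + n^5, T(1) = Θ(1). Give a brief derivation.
T(n) = Θ(n^(log_2 43))

Master theorem: compare f(n) = n^5 to n^(log_2 43) where log_2 43 ≈ 5.426. Since 5 < log_2 43, we have f(n) = O(n^(log_2 43 − ε)) for some ε > 0 — Case 1. Hence T(n) = Θ(n^(log_2 43)).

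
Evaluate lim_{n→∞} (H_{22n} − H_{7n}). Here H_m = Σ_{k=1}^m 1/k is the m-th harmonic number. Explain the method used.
lim = ln(22/7)

Euler-Maclaurin gives H_m = ln m + γ + 1/(2m) + O(1/m^2). The γ and O(1/m) terms cancel in the difference:
  H_{22n} − H_{7n} = ln(22n) − ln(7n) + O(1/n) = ln(22/7) + O(1/n).
Hence the limit is ln(22/7).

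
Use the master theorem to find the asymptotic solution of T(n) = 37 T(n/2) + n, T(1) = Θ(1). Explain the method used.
T(n) = Θ(n^(log_2 37))

Master theorem: compare f(n) = n to n^(log_2 37) where log_2 37 ≈ 5.209. Since 1 < log_2 37, we have f(n) = O(n^(log_2 37 − ε)) for some ε > 0 — Case 1. Hence T(n) = Θ(n^(log_2 37)).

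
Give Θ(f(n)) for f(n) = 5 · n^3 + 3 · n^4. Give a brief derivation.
f(n) ∈ Θ(n^4)

Compare the terms by growth order. For large n, n^a · (log n)^b dominates n^a' · (log n)^b' iff a > a', or (a = a' and b > b'). Ranking the 2 terms shows the dominant one is 3 · n^4. Hence f(n) ∈ Θ(n^4).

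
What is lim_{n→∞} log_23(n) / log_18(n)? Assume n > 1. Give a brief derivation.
lim = ln(18) / ln(23) = log_23(18)

Change of base: log_23(n) = ln n / ln 23 and log_18(n) = ln n / ln 18. The ratio is (ln n / ln 23) · (ln 18 / ln n) = ln 18 / ln 23, a constant independent of n. So the limit is ln 18 / ln 23 = log_23(18).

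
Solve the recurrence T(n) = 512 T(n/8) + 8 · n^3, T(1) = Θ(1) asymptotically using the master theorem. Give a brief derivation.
T(n) = Θ(n^3 log n)

log_8 512 = 3, and f(n) = 8 · n^3 = Θ(n^(log_8 512)). This is Case 2 of the master theorem: T(n) = Θ(f(n) · log n) = Θ(n^3 log n).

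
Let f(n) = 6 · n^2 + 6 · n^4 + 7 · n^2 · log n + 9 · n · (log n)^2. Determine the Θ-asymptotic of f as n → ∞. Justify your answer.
f(n) ∈ Θ(n^4)

Compare the terms by growth order. For large n, n^a · (log n)^b dominates n^a' · (log n)^b' iff a > a', or (a = a' and b > b'). Ranking the 4 terms shows the dominant one is 6 · n^4. Hence f(n) ∈ Θ(n^4).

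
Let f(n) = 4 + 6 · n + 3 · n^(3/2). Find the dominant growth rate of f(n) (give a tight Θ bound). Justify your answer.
f(n) ∈ Θ(n^(3/2))

Compare the terms by growth order. For large n, n^a · (log n)^b dominates n^a' · (log n)^b' iff a > a', or (a = a' and b > b'). Ranking the 3 terms shows the dominant one is 3 · n^(3/2). Hence f(n) ∈ Θ(n^(3/2)).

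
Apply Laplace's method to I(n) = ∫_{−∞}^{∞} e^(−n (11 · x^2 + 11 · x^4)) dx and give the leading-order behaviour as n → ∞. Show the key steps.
I(n) ~ sqrt(π/(11n))

φ(x) = 11 · x^2 + 11 · x^4 has its unique global minimum at x* = 0 (since φ'(x) = 22x + 44x^3 = 0 only at x = 0 for real x with both coefficients positive, and φ → ∞ as |x| → ∞). At x* = 0, φ(0) = 0 and φ''(0) = 22. Laplace's method then gives
  I(n) ~ sqrt(2π / (n · φ''(0))) · e^(−n φ(0)) = sqrt(2π / (22n)) = sqrt(π/(11n)).
The 11 · x^4 term contributes only at subleading order (an O(1/n) relative correction).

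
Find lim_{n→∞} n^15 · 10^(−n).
lim = 0

Exponentials with base > 1 dominate every fixed polynomial: for any fixed c, n^c / 10^n → 0 as n → ∞ (e.g. by the ratio test, or by writing 10^n = e^(n ln 10) and noting e^(n ln 10) / n^c → ∞). Hence n^15 · 10^(−n) = n^15 / 10^n → 0.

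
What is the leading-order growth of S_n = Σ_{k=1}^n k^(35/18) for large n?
S_n ~ (18/53) · n^(53/18)

Integral comparison: Σ_{k=1}^n k^(35/18) = ∫_0^n x^(35/18) dx + O(n^(35/18)). The integral is n^(1 + 35/18) / (1 + 35/18) = n^((35+18)/18) / ((35+18)/18) = (18/53) · n^(53/18).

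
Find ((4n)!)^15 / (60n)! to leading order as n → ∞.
((4n)!)^15/(60n)! ~ ((2π·4n)^(14/2) / sqrt(15)) · 15^(−15·4n)  →  0

Write N = 4n. Stirling: N! ~ sqrt(2π N)(N/e)^N and (15N)! ~ sqrt(2π·15N)·(15N/e)^(15N).
  (N!)^15/(15N)! ~ (2π N)^(15/2) (N/e)^(15N) / [sqrt(2π·15N) (15N/e)^(15N)]
     = (2π N)^(15/2) / sqrt(2π·15N) · (N/(15N))^(15N)
     = (2π N)^((15−1)/2) / sqrt(15) · 15^(−15N).
Since 15^15 > 1, the factor 15^(−15N) decays exponentially, so the ratio → 0. Substituting N = 4n gives the stated form.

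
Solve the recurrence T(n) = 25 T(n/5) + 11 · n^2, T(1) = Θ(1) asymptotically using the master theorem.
T(n) = Θ(n^2 log n)

log_5 25 = 2, and f(n) = 11 · n^2 = Θ(n^(log_5 25)). This is Case 2 of the master theorem: T(n) = Θ(f(n) · log n) = Θ(n^2 log n).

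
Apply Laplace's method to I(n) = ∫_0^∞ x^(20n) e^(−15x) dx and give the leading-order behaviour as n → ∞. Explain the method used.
I(n) ~ (sqrt(2π·20n) / 15) · (20n/(15e))^(20n)

Write the integrand as exp(20n ln x − 15x) and set f(x) = 20n ln x − 15x. Then f'(x) = 20n/x − 15 = 0 at x* = 20n/15, and f''(x*) = −20n/x*^2 = −15^2/(20n). Laplace's method (interior maximum) gives
  I(n) ~ e^(f(x*)) · sqrt(2π / |f''(x*)|)
        = exp(20n ln(20n/15) − 20n) · sqrt(2π · 20n / 15^2)
        = (20n/15)^(20n) e^(−20n) · sqrt(2π·20n) / 15
        = (sqrt(2π·20n) / 15) · (20n/(15e))^(20n).
This matches Γ(20n+1)/15^(20n+1) with Stirling applied to Γ.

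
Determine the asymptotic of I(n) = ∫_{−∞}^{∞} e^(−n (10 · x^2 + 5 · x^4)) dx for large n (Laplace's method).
I(n) ~ sqrt(π/(10n))

φ(x) = 10 · x^2 + 5 · x^4 has its unique global minimum at x* = 0 (since φ'(x) = 20x + 20x^3 = 0 only at x = 0 for real x with both coefficients positive, and φ → ∞ as |x| → ∞). At x* = 0, φ(0) = 0 and φ''(0) = 20. Laplace's method then gives
  I(n) ~ sqrt(2π / (n · φ''(0))) · e^(−n φ(0)) = sqrt(2π / (20n)) = sqrt(π/(10n)).
The 5 · x^4 term contributes only at subleading order (an O(1/n) relative correction).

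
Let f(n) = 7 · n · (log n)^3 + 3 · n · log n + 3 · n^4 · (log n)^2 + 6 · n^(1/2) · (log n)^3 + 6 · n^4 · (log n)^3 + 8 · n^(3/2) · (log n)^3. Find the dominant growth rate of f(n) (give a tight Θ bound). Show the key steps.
f(n) ∈ Θ(n^4 · (log n)^3)

Compare the terms by growth order. For large n, n^a · (log n)^b dominates n^a' · (log n)^b' iff a > a', or (a = a' and b > b'). Ranking the 6 terms shows the dominant one is 6 · n^4 · (log n)^3. Hence f(n) ∈ Θ(n^4 · (log n)^3).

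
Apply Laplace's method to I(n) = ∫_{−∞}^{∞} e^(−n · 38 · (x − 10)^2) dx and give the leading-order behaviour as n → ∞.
I(n) = sqrt(π/(38n))

Here φ(x) = 38 · (x − 10)^2 has its unique minimum at x* = 10 with φ(x*) = 0 and φ''(x*) = 76. Laplace's method gives
  I(n) ~ e^(−n φ(x*)) · sqrt(2π / (n · φ''(x*))) = sqrt(2π / (76n)) = sqrt(π/(38n)).
This is exact: substituting u = (x − 10)·sqrt(38n) gives I(n) = (1/sqrt(38n)) ∫_{−∞}^{∞} e^(−u^2) du = sqrt(π/(38n)).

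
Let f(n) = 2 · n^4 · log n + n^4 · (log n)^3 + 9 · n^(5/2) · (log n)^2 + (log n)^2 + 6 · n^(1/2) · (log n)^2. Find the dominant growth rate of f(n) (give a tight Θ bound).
f(n) ∈ Θ(n^4 · (log n)^3)

Compare the terms by growth order. For large n, n^a · (log n)^b dominates n^a' · (log n)^b' iff a > a', or (a = a' and b > b'). Ranking the 5 terms shows the dominant one is n^4 · (log n)^3. Hence f(n) ∈ Θ(n^4 · (log n)^3).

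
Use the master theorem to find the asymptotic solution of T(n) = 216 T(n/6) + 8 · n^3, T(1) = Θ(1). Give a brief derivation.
T(n) = Θ(n^3 log n)

log_6 216 = 3, and f(n) = 8 · n^3 = Θ(n^(log_6 216)). This is Case 2 of the master theorem: T(n) = Θ(f(n) · log n) = Θ(n^3 log n).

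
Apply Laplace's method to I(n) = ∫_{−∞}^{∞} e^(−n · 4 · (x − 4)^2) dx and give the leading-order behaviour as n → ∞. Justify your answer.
I(n) = sqrt(π/(4n))

Here φ(x) = 4 · (x − 4)^2 has its unique minimum at x* = 4 with φ(x*) = 0 and φ''(x*) = 8. Laplace's method gives
  I(n) ~ e^(−n φ(x*)) · sqrt(2π / (n · φ''(x*))) = sqrt(2π / (8n)) = sqrt(π/(4n)).
This is exact: substituting u = (x − 4)·sqrt(4n) gives I(n) = (1/sqrt(4n)) ∫_{−∞}^{∞} e^(−u^2) du = sqrt(π/(4n)).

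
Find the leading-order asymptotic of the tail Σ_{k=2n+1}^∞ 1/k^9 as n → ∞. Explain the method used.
Σ_{k>2n} 1/k^9 ~ 1/(8 · (2n)^8)

Compare to the integral: ∫_{2n}^∞ x^(−9) dx = [−x^(−8)/8]_{2n}^∞ = 1/((9−1)·(2n)^8). Euler-Maclaurin then gives
  Σ_{k>2n} 1/k^9 = ∫_{2n}^∞ dx/x^9 − 1/(2·(2n)^9) + O(1/(2n)^10).
(Equivalently this is ζ(9) − Σ_{k≤2n} 1/k^9.)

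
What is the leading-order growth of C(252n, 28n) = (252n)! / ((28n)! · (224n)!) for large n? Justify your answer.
C(252n, 28n) ~ (387420489/16777216)^(28n) · sqrt(9/(16π·28n))

Write N = 28n. Apply Stirling to each factorial:
  (9N)! ~ sqrt(2π·9N) · (9N/e)^(9N),
  N! ~ sqrt(2π N) · (N/e)^N,
  (8N)! ~ sqrt(2π·8N) · (8N/e)^(8N).
The exponential factors combine to (9N)^(9N) / (N^N · (8N)^(8N)) = 9^(9N)/8^(8N) = (9^9/8^8)^N = (387420489/16777216)^N.
The square-root prefactors combine to sqrt(2π·9N) / (sqrt(2π N)·sqrt(2π·8N)) = sqrt(9 / (2π·8·N)) = sqrt(9/(16π·28n)).
Substituting N = 28n: C(252n, 28n) ~ (387420489/16777216)^(28n) · sqrt(9/(16π·28n)).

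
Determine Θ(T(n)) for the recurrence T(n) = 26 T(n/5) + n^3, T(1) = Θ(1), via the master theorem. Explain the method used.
T(n) = Θ(n^3)

log_5 26 ≈ 2.024. f(n) = n^3 dominates n^(log_5 26) since 3 > 2.024, and the regularity condition a·f(n/b) = 26·(n/5)^3 = (26/125)·n^3 ≤ c·f(n) holds with c = 26/125 ≈ 0.208 < 1. So this is Case 3: T(n) = Θ(f(n)) = Θ(n^3).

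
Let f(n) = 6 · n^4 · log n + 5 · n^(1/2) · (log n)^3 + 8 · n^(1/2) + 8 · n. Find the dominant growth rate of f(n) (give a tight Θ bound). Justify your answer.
f(n) ∈ Θ(n^4 · log n)

Compare the terms by growth order. For large n, n^a · (log n)^b dominates n^a' · (log n)^b' iff a > a', or (a = a' and b > b'). Ranking the 4 terms shows the dominant one is 6 · n^4 · log n. Hence f(n) ∈ Θ(n^4 · log n).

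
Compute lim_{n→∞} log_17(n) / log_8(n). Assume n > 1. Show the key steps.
lim = ln(8) / ln(17) = log_17(8)

Change of base: log_17(n) = ln n / ln 17 and log_8(n) = ln n / ln 8. The ratio is (ln n / ln 17) · (ln 8 / ln n) = ln 8 / ln 17, a constant independent of n. So the limit is ln 8 / ln 17 = log_17(8).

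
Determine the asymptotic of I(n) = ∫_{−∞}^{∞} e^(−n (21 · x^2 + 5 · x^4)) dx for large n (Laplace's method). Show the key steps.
I(n) ~ sqrt(π/(21n))

φ(x) = 21 · x^2 + 5 · x^4 has its unique global minimum at x* = 0 (since φ'(x) = 42x + 20x^3 = 0 only at x = 0 for real x with both coefficients positive, and φ → ∞ as |x| → ∞). At x* = 0, φ(0) = 0 and φ''(0) = 42. Laplace's method then gives
  I(n) ~ sqrt(2π / (n · φ''(0))) · e^(−n φ(0)) = sqrt(2π / (42n)) = sqrt(π/(21n)).
The 5 · x^4 term contributes only at subleading order (an O(1/n) relative correction).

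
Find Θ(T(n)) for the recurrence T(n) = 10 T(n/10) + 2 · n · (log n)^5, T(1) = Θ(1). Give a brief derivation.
T(n) = Θ(n · (log n)^6)

Here log_10 10 = 1 and f(n) = 2 · n · (log n)^5 = Θ(n^(log_10 10) · (log n)^5). This is the extended Case 2 of the master theorem (f matches the critical exponent up to log factors), giving T(n) = Θ(n^(log_10 10) · (log n)^(5+1)) = Θ(n · (log n)^6).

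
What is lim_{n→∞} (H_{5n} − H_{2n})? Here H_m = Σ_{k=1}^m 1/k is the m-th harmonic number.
lim = ln(5/2)

Euler-Maclaurin gives H_m = ln m + γ + 1/(2m) + O(1/m^2). The γ and O(1/m) terms cancel in the difference:
  H_{5n} − H_{2n} = ln(5n) − ln(2n) + O(1/n) = ln(5/2) + O(1/n).
Hence the limit is ln(5/2).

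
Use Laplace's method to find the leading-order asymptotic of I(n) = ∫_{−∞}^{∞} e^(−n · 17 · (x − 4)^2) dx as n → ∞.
I(n) = sqrt(π/(17n))

Here φ(x) = 17 · (x − 4)^2 has its unique minimum at x* = 4 with φ(x*) = 0 and φ''(x*) = 34. Laplace's method gives
  I(n) ~ e^(−n φ(x*)) · sqrt(2π / (n · φ''(x*))) = sqrt(2π / (34n)) = sqrt(π/(17n)).
This is exact: substituting u = (x − 4)·sqrt(17n) gives I(n) = (1/sqrt(17n)) ∫_{−∞}^{∞} e^(−u^2) du = sqrt(π/(17n)).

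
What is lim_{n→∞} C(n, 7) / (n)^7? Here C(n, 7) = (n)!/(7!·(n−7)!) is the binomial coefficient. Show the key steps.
lim = 1/7! = 1/5040

With N = n → ∞: C(N, 7) / N^7 = [N(N−1)…(N−6)] / (7! · N^7) = (1/7!) · 1 · (1 − 1/n) · … · (1 − 6/n). Each factor → 1 as N → ∞, so the limit is 1/7! = 1/5040.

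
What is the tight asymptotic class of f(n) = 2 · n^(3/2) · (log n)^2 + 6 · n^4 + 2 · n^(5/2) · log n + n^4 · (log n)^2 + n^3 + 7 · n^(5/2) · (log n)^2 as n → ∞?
f(n) ∈ Θ(n^4 · (log n)^2)

Compare the terms by growth order. For large n, n^a · (log n)^b dominates n^a' · (log n)^b' iff a > a', or (a = a' and b > b'). Ranking the 6 terms shows the dominant one is n^4 · (log n)^2. Hence f(n) ∈ Θ(n^4 · (log n)^2).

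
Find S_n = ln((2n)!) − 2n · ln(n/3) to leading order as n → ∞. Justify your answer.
S_n ~ 2n · (ln 6 − 1) + O(ln n)

Stirling: ln((2n)!) = 2n ln(2n) − 2n + O(ln n).
  S_n = 2n ln(2n) − 2n − 2n ln(n/3) + O(ln n)
      = 2n ln(2n) − 2n ln n + 2n ln 3 − 2n + O(ln n)
      = 2n ln 2 + 2n ln 3 − 2n + O(ln n)
      = 2n (ln 6 − 1) + O(ln n).
Numerically ln(6) − 1 ≈ 0.7918.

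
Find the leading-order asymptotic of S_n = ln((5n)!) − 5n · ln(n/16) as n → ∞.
S_n ~ 5n · (ln 80 − 1) + O(ln n)

Stirling: ln((5n)!) = 5n ln(5n) − 5n + O(ln n).
  S_n = 5n ln(5n) − 5n − 5n ln(n/16) + O(ln n)
      = 5n ln(5n) − 5n ln n + 5n ln 16 − 5n + O(ln n)
      = 5n ln 5 + 5n ln 16 − 5n + O(ln n)
      = 5n (ln 80 − 1) + O(ln n).
Numerically ln(80) − 1 ≈ 3.3820.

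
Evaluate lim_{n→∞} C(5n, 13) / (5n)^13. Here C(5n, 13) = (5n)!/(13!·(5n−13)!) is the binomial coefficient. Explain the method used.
lim = 1/13! = 1/6227020800

With N = 5n → ∞: C(N, 13) / N^13 = [N(N−1)…(N−12)] / (13! · N^13) = (1/13!) · 1 · (1 − 1/(5n)) · … · (1 − 12/(5n)). Each factor → 1 as N → ∞, so the limit is 1/13! = 1/6227020800.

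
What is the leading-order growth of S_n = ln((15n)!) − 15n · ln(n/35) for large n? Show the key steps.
S_n ~ 15n · (ln 525 − 1) + O(ln n)

Stirling: ln((15n)!) = 15n ln(15n) − 15n + O(ln n).
  S_n = 15n ln(15n) − 15n − 15n ln(n/35) + O(ln n)
      = 15n ln(15n) − 15n ln n + 15n ln 35 − 15n + O(ln n)
      = 15n ln 15 + 15n ln 35 − 15n + O(ln n)
      = 15n (ln 525 − 1) + O(ln n).
Numerically ln(525) − 1 ≈ 5.2634.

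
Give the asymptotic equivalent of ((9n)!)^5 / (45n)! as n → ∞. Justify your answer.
((9n)!)^5/(45n)! ~ ((2π·9n)^(4/2) / sqrt(5)) · 5^(−5·9n)  →  0

Write N = 9n. Stirling: N! ~ sqrt(2π N)(N/e)^N and (5N)! ~ sqrt(2π·5N)·(5N/e)^(5N).
  (N!)^5/(5N)! ~ (2π N)^(5/2) (N/e)^(5N) / [sqrt(2π·5N) (5N/e)^(5N)]
     = (2π N)^(5/2) / sqrt(2π·5N) · (N/(5N))^(5N)
     = (2π N)^((5−1)/2) / sqrt(5) · 5^(−5N).
Since 5^5 > 1, the factor 5^(−5N) decays exponentially, so the ratio → 0. Substituting N = 9n gives the stated form.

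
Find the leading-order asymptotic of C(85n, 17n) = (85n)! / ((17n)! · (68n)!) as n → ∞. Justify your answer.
C(85n, 17n) ~ (3125/256)^(17n) · sqrt(5/(8π·17n))

Write N = 17n. Apply Stirling to each factorial:
  (5N)! ~ sqrt(2π·5N) · (5N/e)^(5N),
  N! ~ sqrt(2π N) · (N/e)^N,
  (4N)! ~ sqrt(2π·4N) · (4N/e)^(4N).
The exponential factors combine to (5N)^(5N) / (N^N · (4N)^(4N)) = 5^(5N)/4^(4N) = (5^5/4^4)^N = (3125/256)^N.
The square-root prefactors combine to sqrt(2π·5N) / (sqrt(2π N)·sqrt(2π·4N)) = sqrt(5 / (2π·4·N)) = sqrt(5/(8π·17n)).
Substituting N = 17n: C(85n, 17n) ~ (3125/256)^(17n) · sqrt(5/(8π·17n)).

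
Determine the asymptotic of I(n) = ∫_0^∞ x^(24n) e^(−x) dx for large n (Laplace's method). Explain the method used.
I(n) ~ sqrt(2π·24n) · (24n/e)^(24n)

Write the integrand as exp(24n ln x − x) and set f(x) = 24n ln x − x. Then f'(x) = 24n/x − 1 = 0 at x* = 24n, and f''(x*) = −24n/x*^2 = −1/(24n). Laplace's method (interior maximum) gives
  I(n) ~ e^(f(x*)) · sqrt(2π / |f''(x*)|)
        = exp(24n ln(24n) − 24n) · sqrt(2π · 24n)
        = (24n)^(24n) e^(−24n) · sqrt(2π·24n)
        = sqrt(2π·24n) · (24n/e)^(24n).
This matches Γ(24n+1) with Stirling applied to Γ.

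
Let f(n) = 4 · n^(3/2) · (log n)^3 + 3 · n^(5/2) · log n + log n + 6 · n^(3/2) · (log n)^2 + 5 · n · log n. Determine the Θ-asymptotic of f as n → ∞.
f(n) ∈ Θ(n^(5/2) · log n)

Compare the terms by growth order. For large n, n^a · (log n)^b dominates n^a' · (log n)^b' iff a > a', or (a = a' and b > b'). Ranking the 5 terms shows the dominant one is 3 · n^(5/2) · log n. Hence f(n) ∈ Θ(n^(5/2) · log n).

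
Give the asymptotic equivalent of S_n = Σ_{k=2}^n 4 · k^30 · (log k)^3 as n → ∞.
S_n ~ 4 · n^31 · (log n)^3 / 31

By integral comparison, S_n = ∫_1^n 4 · x^30 · (log x)^3 dx + O(n^30 · (log n)^3). For the integral, the leading term of ∫_1^n x^30 (log x)^3 dx is n^31/31 · (log n)^3 (by repeated integration by parts; each step lowers the log-exponent and produces a relatively O(1/log n) correction). Hence S_n ~ 4 · n^31 · (log n)^3 / 31.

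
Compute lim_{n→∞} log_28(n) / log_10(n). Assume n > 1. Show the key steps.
lim = ln(10) / ln(28) = log_28(10)

Change of base: log_28(n) = ln n / ln 28 and log_10(n) = ln n / ln 10. The ratio is (ln n / ln 28) · (ln 10 / ln n) = ln 10 / ln 28, a constant independent of n. So the limit is ln 10 / ln 28 = log_28(10).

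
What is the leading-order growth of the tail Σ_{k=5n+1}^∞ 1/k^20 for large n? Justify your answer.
Σ_{k>5n} 1/k^20 ~ 1/(19 · (5n)^19)

Compare to the integral: ∫_{5n}^∞ x^(−20) dx = [−x^(−19)/19]_{5n}^∞ = 1/((20−1)·(5n)^19). Euler-Maclaurin then gives
  Σ_{k>5n} 1/k^20 = ∫_{5n}^∞ dx/x^20 − 1/(2·(5n)^20) + O(1/(5n)^21).
(Equivalently this is ζ(20) − Σ_{k≤5n} 1/k^20.)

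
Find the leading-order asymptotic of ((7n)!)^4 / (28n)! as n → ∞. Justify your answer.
((7n)!)^4/(28n)! ~ ((2π·7n)^(3/2) / 2) · 4^(−4·7n)  →  0

Write N = 7n. Stirling: N! ~ sqrt(2π N)(N/e)^N and (4N)! ~ sqrt(2π·4N)·(4N/e)^(4N).
  (N!)^4/(4N)! ~ (2π N)^(4/2) (N/e)^(4N) / [sqrt(2π·4N) (4N/e)^(4N)]
     = (2π N)^(4/2) / sqrt(2π·4N) · (N/(4N))^(4N)
     = (2π N)^((4−1)/2) / 2 · 4^(−4N).
Since 4^4 > 1, the factor 4^(−4N) decays exponentially, so the ratio → 0. Substituting N = 7n gives the stated form.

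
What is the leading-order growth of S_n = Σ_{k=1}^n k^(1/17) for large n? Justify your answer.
S_n ~ (17/18) · n^(18/17)

Integral comparison: Σ_{k=1}^n k^(1/17) = ∫_0^n x^(1/17) dx + O(n^(1/17)). The integral is n^(1 + 1/17) / (1 + 1/17) = n^((1+17)/17) / ((1+17)/17) = (17/18) · n^(18/17).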